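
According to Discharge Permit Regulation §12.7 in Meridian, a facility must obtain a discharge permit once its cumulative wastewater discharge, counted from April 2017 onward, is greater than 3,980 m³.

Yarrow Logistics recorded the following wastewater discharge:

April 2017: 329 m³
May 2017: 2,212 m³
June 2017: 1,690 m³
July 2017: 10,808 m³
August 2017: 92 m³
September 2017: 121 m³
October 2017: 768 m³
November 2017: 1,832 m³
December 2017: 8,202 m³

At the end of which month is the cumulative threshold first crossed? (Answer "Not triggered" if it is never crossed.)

June 2017

Through April 2017: 329 m³
Through May 2017: 2,541 m³
Through June 2017: 4,231 m³ ← exceeds threshold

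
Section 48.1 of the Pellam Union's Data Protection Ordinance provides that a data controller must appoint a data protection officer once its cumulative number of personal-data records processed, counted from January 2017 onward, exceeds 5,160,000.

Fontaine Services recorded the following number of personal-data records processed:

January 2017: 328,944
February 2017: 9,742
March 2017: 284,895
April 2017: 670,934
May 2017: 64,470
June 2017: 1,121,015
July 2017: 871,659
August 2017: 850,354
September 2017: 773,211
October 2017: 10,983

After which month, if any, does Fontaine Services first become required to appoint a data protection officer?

Not triggered

Through January 2017: 328,944
Through February 2017: 338,686
Through March 2017: 623,581
Through April 2017: 1,294,515
Through May 2017: 1,358,985
Through June 2017: 2,480,000
Through July 2017: 3,351,659
Through August 2017: 4,202,013
Through September 2017: 4,975,224
Through October 2017: 4,986,207
Final cumulative total 4,986,207 ≤ 5,160,000; the threshold is never exceeded.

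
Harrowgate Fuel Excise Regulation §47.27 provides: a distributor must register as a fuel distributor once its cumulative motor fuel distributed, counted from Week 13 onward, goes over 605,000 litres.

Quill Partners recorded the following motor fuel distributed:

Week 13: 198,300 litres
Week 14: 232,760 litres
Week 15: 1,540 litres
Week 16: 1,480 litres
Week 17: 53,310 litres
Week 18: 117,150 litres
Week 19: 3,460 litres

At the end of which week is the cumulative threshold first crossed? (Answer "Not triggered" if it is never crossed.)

Week 19

Through Week 13: 198,300 litres
Through Week 14: 431,060 litres
Through Week 15: 432,600 litres
Through Week 16: 434,080 litres
Through Week 17: 487,390 litres
Through Week 18: 604,540 litres
Through Week 19: 608,000 litres ← exceeds threshold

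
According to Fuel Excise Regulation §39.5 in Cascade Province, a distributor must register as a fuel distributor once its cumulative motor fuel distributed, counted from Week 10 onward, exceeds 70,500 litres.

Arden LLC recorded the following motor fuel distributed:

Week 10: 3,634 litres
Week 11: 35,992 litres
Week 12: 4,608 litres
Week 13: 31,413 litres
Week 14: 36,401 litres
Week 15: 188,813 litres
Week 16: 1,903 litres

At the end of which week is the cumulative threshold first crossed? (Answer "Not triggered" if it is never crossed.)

Through Week 10: 3,634 litres
Through Week 11: 39,626 litres
Through Week 12: 44,234 litres
Through Week 13: 75,647 litres ← exceeds threshold

Week 13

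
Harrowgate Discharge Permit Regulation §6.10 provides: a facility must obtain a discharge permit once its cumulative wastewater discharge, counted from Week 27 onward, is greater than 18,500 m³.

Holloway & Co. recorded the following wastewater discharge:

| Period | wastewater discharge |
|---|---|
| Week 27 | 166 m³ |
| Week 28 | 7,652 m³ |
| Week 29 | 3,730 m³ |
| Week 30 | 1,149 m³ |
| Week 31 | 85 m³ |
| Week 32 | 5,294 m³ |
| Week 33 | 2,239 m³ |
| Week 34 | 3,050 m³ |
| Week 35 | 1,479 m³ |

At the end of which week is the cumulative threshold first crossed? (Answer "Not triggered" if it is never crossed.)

Week 33

Through Week 27: 166 m³
Through Week 28: 7,818 m³
Through Week 29: 11,548 m³
Through Week 30: 12,697 m³
Through Week 31: 12,782 m³
Through Week 32: 18,076 m³
Through Week 33: 20,315 m³ ← exceeds threshold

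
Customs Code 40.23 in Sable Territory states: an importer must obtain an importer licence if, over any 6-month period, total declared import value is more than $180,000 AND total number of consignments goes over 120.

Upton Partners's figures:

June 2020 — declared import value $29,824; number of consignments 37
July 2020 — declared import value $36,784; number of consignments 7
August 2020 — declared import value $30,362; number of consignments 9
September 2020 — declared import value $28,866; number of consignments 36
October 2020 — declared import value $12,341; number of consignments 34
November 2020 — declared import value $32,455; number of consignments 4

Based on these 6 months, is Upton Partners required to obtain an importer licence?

No

Total declared import value: $29,824 + $36,784 + $30,362 + $28,866 + $12,341 + $32,455 = $170,632 (≤ $180,000).
Total number of consignments: 37 + 7 + 9 + 36 + 34 + 4 = 127 (> 120).
The test is 'and': the rule requires both, and at least one is not exceeded.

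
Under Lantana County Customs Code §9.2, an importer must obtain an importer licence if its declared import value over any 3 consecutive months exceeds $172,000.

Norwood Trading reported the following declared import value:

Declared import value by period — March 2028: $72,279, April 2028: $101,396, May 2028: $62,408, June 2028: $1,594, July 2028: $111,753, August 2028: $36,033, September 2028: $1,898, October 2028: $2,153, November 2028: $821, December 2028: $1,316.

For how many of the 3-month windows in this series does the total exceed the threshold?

March 2028–May 2028: $72,279 + $101,396 + $62,408 = $236,083 (over)
April 2028–June 2028: $101,396 + $62,408 + $1,594 = $165,398 (under)
May 2028–July 2028: $62,408 + $1,594 + $111,753 = $175,755 (over)
June 2028–August 2028: $1,594 + $111,753 + $36,033 = $149,380 (under)
July 2028–September 2028: $111,753 + $36,033 + $1,898 = $149,684 (under)
August 2028–October 2028: $36,033 + $1,898 + $2,153 = $40,084 (under)
September 2028–November 2028: $1,898 + $2,153 + $821 = $4,872 (under)
October 2028–December 2028: $2,153 + $821 + $1,316 = $4,290 (under)
2 windows exceed the threshold.

2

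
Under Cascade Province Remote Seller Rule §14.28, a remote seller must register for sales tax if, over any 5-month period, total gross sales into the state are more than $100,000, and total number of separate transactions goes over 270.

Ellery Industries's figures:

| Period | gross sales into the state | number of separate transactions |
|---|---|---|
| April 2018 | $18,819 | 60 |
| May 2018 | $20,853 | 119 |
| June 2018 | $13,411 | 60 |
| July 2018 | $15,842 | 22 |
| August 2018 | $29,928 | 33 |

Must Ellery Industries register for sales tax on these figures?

Total gross sales into the state: $18,819 + $20,853 + $13,411 + $15,842 + $29,928 = $98,853 (≤ $100,000).
Total number of separate transactions: 60 + 119 + 60 + 22 + 33 = 294 (> 270).
The test is 'and': the rule requires both, and at least one is not exceeded.

No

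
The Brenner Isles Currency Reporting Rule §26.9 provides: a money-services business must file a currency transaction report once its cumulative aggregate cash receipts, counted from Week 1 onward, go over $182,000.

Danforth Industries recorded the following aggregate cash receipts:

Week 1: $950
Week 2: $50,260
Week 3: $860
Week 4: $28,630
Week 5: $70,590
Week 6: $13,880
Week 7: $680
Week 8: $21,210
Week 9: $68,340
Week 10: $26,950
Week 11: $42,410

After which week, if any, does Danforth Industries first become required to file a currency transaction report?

Week 8

Through Week 1: $950
Through Week 2: $51,210
Through Week 3: $52,070
Through Week 4: $80,700
Through Week 5: $151,290
Through Week 6: $165,170
Through Week 7: $165,850
Through Week 8: $187,060 ← exceeds threshold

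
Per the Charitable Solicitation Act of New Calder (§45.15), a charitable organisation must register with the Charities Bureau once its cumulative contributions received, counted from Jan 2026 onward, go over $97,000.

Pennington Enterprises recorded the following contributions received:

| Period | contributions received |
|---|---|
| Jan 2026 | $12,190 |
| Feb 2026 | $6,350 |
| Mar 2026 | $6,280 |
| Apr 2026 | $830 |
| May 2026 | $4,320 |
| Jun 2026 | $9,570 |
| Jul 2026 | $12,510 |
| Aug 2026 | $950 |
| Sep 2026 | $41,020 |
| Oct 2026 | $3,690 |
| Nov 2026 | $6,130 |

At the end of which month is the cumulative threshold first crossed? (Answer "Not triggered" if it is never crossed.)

Through Jan 2026: $12,190
Through Feb 2026: $18,540
Through Mar 2026: $24,820
Through Apr 2026: $25,650
Through May 2026: $29,970
Through Jun 2026: $39,540
Through Jul 2026: $52,050
Through Aug 2026: $53,000
Through Sep 2026: $94,020
Through Oct 2026: $97,710 ← exceeds threshold

Oct 2026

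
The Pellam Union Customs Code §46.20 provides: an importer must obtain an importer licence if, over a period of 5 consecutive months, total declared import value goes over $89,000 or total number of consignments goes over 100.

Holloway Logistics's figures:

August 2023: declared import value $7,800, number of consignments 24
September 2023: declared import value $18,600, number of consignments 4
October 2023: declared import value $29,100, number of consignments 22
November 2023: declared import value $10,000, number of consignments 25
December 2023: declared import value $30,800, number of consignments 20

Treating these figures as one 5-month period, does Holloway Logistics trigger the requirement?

Total declared import value: $7,800 + $18,600 + $29,100 + $10,000 + $30,800 = $96,300 (> $89,000).
Total number of consignments: 24 + 4 + 22 + 25 + 20 = 95 (≤ 100).
The test is 'or': at least one threshold is exceeded.

Yes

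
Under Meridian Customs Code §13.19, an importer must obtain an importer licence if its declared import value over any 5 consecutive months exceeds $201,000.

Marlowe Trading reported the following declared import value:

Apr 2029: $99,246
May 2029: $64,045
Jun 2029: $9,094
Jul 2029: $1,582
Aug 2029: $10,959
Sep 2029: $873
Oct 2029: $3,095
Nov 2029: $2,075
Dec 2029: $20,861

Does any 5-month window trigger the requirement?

No

Apr 2029–Aug 2029: $99,246 + $64,045 + $9,094 + $1,582 + $10,959 = $184,926 (under)
May 2029–Sep 2029: $64,045 + $9,094 + $1,582 + $10,959 + $873 = $86,553 (under)
Jun 2029–Oct 2029: $9,094 + $1,582 + $10,959 + $873 + $3,095 = $25,603 (under)
Jul 2029–Nov 2029: $1,582 + $10,959 + $873 + $3,095 + $2,075 = $18,584 (under)
Aug 2029–Dec 2029: $10,959 + $873 + $3,095 + $2,075 + $20,861 = $37,863 (under)
No window exceeds $201,000.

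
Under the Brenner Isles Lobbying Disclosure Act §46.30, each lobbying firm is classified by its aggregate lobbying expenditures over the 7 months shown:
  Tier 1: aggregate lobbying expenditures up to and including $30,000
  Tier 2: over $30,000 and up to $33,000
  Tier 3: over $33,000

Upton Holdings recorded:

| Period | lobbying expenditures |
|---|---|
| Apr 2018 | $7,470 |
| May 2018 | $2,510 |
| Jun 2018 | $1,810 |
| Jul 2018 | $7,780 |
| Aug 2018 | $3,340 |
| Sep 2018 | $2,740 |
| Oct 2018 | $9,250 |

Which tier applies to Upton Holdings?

Tier 3

Aggregate lobbying expenditures: $7,470 + $2,510 + $1,810 + $7,780 + $3,340 + $2,740 + $9,250 = $34,900.
$34,900 > $33,000, so Tier 3 applies.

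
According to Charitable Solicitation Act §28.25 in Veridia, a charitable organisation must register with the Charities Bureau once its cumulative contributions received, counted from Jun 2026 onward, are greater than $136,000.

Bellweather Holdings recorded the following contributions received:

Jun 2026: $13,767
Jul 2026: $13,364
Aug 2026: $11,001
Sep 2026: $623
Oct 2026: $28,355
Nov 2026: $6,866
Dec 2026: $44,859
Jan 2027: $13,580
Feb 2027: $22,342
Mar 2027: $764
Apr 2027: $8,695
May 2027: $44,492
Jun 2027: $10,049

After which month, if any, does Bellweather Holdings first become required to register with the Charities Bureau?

Through Jun 2026: $13,767
Through Jul 2026: $27,131
Through Aug 2026: $38,132
Through Sep 2026: $38,755
Through Oct 2026: $67,110
Through Nov 2026: $73,976
Through Dec 2026: $118,835
Through Jan 2027: $132,415
Through Feb 2027: $154,757 ← exceeds threshold

Feb 2027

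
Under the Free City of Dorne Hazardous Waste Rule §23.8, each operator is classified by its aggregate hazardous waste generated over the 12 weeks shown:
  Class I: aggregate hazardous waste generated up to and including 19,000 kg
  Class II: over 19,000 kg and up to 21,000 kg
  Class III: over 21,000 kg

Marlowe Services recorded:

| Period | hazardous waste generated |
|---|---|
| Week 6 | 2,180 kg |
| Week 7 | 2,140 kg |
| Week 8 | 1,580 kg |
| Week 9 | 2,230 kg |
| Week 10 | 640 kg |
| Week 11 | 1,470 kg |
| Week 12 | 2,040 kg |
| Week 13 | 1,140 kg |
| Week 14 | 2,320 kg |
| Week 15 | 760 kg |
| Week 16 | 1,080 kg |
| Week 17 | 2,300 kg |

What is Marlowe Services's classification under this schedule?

Class II

Aggregate hazardous waste generated: 2,180 kg + 2,140 kg + 1,580 kg + 2,230 kg + 640 kg + 1,470 kg + 2,040 kg + 1,140 kg + 2,320 kg + 760 kg + 1,080 kg + 2,300 kg = 19,880 kg.
19,000 kg < 19,880 kg ≤ 21,000 kg, so Class II applies.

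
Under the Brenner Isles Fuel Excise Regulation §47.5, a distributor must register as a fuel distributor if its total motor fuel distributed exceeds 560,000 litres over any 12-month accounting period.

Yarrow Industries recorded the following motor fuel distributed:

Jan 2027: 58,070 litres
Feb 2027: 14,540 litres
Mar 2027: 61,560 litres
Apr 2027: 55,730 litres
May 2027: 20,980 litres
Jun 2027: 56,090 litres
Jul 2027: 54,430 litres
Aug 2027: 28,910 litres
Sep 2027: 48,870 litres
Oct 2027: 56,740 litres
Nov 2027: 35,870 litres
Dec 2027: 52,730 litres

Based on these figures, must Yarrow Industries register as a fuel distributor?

Total motor fuel distributed: 58,070 litres + 14,540 litres + 61,560 litres + 55,730 litres + 20,980 litres + 56,090 litres + 54,430 litres + 28,910 litres + 48,870 litres + 56,740 litres + 35,870 litres + 52,730 litres = 544,520 litres.
544,520 litres ≤ 560,000 litres, so the threshold is not exceeded.

No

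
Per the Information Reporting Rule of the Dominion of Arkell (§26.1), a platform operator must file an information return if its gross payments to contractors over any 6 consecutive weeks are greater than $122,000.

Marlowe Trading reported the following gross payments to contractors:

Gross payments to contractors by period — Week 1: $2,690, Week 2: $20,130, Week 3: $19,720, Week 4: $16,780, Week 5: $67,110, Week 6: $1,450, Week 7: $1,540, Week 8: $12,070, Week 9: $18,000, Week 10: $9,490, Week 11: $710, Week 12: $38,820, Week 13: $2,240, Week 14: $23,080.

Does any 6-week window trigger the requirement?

Yes

Week 1–Week 6: $2,690 + $20,130 + $19,720 + $16,780 + $67,110 + $1,450 = $127,880 (over)
Week 2–Week 7: $20,130 + $19,720 + $16,780 + $67,110 + $1,450 + $1,540 = $126,730 (over)
Week 3–Week 8: $19,720 + $16,780 + $67,110 + $1,450 + $1,540 + $12,070 = $118,670 (under)
Week 4–Week 9: $16,780 + $67,110 + $1,450 + $1,540 + $12,070 + $18,000 = $116,950 (under)
Week 5–Week 10: $67,110 + $1,450 + $1,540 + $12,070 + $18,000 + $9,490 = $109,660 (under)
Week 6–Week 11: $1,450 + $1,540 + $12,070 + $18,000 + $9,490 + $710 = $43,260 (under)
Week 7–Week 12: $1,540 + $12,070 + $18,000 + $9,490 + $710 + $38,820 = $80,630 (under)
Week 8–Week 13: $12,070 + $18,000 + $9,490 + $710 + $38,820 + $2,240 = $81,330 (under)
Week 9–Week 14: $18,000 + $9,490 + $710 + $38,820 + $2,240 + $23,080 = $92,340 (under)
At least one window exceeds $122,000.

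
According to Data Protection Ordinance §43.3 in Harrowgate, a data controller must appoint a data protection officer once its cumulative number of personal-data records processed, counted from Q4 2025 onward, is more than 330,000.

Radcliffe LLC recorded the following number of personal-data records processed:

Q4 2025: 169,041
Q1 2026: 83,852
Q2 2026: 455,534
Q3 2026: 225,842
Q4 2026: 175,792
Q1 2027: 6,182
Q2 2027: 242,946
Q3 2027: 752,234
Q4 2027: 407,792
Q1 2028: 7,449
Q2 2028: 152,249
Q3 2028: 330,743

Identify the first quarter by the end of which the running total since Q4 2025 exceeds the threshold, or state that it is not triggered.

Through Q4 2025: 169,041
Through Q1 2026: 252,893
Through Q2 2026: 708,427 ← exceeds threshold

Q2 2026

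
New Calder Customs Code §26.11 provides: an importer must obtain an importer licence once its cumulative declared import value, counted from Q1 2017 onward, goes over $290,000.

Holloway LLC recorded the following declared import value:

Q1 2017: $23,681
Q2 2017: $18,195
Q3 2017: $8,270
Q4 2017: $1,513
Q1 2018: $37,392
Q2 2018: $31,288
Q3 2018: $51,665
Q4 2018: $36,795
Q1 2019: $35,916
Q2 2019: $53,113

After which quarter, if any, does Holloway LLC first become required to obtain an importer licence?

Q2 2019

Through Q1 2017: $23,681
Through Q2 2017: $41,876
Through Q3 2017: $50,146
Through Q4 2017: $51,659
Through Q1 2018: $89,051
Through Q2 2018: $120,339
Through Q3 2018: $172,004
Through Q4 2018: $208,799
Through Q1 2019: $244,715
Through Q2 2019: $297,828 ← exceeds threshold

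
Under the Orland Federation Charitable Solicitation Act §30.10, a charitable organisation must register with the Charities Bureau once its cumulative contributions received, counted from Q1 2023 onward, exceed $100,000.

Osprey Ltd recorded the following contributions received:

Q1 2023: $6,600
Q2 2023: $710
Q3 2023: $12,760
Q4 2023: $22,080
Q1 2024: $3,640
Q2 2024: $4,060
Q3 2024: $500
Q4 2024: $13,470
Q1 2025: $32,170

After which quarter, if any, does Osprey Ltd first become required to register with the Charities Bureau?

Not triggered

Through Q1 2023: $6,600
Through Q2 2023: $7,310
Through Q3 2023: $20,070
Through Q4 2023: $42,150
Through Q1 2024: $45,790
Through Q2 2024: $49,850
Through Q3 2024: $50,350
Through Q4 2024: $63,820
Through Q1 2025: $95,990
Final cumulative total $95,990 ≤ $100,000; the threshold is never exceeded.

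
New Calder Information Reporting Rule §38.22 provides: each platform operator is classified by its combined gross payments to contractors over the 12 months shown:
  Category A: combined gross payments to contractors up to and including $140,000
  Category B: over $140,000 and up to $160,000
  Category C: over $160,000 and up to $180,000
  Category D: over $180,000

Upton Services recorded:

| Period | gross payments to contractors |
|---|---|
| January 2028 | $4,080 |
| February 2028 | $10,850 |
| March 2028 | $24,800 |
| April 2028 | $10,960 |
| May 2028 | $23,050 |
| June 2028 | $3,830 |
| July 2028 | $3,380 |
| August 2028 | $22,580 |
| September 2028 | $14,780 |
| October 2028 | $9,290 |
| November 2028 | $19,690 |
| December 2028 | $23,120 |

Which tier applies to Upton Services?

Category C

Combined gross payments to contractors: $4,080 + $10,850 + $24,800 + $10,960 + $23,050 + $3,830 + $3,380 + $22,580 + $14,780 + $9,290 + $19,690 + $23,120 = $170,410.
$160,000 < $170,410 ≤ $180,000, so Category C applies.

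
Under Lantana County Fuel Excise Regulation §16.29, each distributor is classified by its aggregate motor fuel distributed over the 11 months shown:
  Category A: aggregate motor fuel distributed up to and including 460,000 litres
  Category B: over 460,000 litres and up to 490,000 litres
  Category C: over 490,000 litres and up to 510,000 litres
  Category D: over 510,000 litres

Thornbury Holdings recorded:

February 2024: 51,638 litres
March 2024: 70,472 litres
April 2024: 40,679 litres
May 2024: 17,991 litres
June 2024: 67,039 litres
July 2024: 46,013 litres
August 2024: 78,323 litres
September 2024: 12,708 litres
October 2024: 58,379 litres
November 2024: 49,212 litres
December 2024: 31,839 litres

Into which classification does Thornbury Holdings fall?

Aggregate motor fuel distributed: 51,638 litres + 70,472 litres + 40,679 litres + 17,991 litres + 67,039 litres + 46,013 litres + 78,323 litres + 12,708 litres + 58,379 litres + 49,212 litres + 31,839 litres = 524,293 litres.
524,293 litres > 510,000 litres, so Category D applies.

Category D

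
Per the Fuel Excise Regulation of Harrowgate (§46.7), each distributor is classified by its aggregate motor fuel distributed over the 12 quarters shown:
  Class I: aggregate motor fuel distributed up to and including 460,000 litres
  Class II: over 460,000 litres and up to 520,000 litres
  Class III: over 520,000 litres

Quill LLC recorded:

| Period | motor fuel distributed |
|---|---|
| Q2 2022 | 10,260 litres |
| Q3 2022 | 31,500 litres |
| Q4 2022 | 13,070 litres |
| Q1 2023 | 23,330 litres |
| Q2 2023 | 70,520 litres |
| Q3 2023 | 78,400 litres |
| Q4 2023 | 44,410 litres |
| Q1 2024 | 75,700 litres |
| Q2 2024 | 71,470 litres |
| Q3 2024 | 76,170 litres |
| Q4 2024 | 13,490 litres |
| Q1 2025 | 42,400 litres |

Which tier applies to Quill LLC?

Class III

Aggregate motor fuel distributed: 10,260 litres + 31,500 litres + 13,070 litres + 23,330 litres + 70,520 litres + 78,400 litres + 44,410 litres + 75,700 litres + 71,470 litres + 76,170 litres + 13,490 litres + 42,400 litres = 550,720 litres.
550,720 litres > 520,000 litres, so Class III applies.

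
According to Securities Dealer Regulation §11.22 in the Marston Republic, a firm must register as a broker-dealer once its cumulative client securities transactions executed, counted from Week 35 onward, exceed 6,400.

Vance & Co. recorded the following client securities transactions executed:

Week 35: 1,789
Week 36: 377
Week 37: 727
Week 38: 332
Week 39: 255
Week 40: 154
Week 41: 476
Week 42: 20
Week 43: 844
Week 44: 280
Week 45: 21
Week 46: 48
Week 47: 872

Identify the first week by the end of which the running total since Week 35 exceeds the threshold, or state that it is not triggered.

Not triggered

Through Week 35: 1,789
Through Week 36: 2,166
Through Week 37: 2,893
Through Week 38: 3,225
Through Week 39: 3,480
Through Week 40: 3,634
Through Week 41: 4,110
Through Week 42: 4,130
Through Week 43: 4,974
Through Week 44: 5,254
Through Week 45: 5,275
Through Week 46: 5,323
Through Week 47: 6,195
Final cumulative total 6,195 ≤ 6,400; the threshold is never exceeded.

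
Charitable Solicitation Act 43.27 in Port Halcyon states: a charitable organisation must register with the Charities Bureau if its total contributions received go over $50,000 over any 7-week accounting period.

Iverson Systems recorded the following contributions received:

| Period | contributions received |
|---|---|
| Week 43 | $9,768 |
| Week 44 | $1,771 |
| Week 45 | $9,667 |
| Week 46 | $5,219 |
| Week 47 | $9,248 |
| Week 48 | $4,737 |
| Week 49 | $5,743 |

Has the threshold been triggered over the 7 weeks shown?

Total contributions received: $9,768 + $1,771 + $9,667 + $5,219 + $9,248 + $4,737 + $5,743 = $46,153.
$46,153 ≤ $50,000, so the threshold is not exceeded.

No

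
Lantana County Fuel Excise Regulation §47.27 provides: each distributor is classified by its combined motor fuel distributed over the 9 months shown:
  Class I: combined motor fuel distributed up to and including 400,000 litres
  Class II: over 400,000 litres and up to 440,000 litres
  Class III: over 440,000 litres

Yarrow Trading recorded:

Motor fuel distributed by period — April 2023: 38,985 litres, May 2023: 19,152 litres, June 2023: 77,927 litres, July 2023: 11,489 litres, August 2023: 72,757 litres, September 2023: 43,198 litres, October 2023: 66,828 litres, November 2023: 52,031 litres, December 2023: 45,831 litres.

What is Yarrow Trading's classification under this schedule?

Class II

Combined motor fuel distributed: 38,985 litres + 19,152 litres + 77,927 litres + 11,489 litres + 72,757 litres + 43,198 litres + 66,828 litres + 52,031 litres + 45,831 litres = 428,198 litres.
400,000 litres < 428,198 litres ≤ 440,000 litres, so Class II applies.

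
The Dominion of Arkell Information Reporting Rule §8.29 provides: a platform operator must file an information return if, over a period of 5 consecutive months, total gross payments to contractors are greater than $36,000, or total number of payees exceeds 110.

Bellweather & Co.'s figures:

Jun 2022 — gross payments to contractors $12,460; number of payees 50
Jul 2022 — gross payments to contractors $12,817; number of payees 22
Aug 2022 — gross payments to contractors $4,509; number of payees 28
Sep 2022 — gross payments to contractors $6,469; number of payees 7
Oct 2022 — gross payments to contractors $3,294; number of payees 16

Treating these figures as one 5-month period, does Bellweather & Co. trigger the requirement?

Yes

Total gross payments to contractors: $12,460 + $12,817 + $4,509 + $6,469 + $3,294 = $39,549 (> $36,000).
Total number of payees: 50 + 22 + 28 + 7 + 16 = 123 (> 110).
The test is 'or': at least one threshold is exceeded.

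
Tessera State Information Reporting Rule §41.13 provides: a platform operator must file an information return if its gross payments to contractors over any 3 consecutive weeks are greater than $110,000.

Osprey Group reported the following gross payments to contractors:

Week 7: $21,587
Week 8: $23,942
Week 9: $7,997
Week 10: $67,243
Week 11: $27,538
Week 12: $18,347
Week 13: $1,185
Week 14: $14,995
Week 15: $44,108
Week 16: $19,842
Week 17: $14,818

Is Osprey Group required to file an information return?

Yes

Week 7–Week 9: $21,587 + $23,942 + $7,997 = $53,526 (under)
Week 8–Week 10: $23,942 + $7,997 + $67,243 = $99,182 (under)
Week 9–Week 11: $7,997 + $67,243 + $27,538 = $102,778 (under)
Week 10–Week 12: $67,243 + $27,538 + $18,347 = $113,128 (over)
Week 11–Week 13: $27,538 + $18,347 + $1,185 = $47,070 (under)
Week 12–Week 14: $18,347 + $1,185 + $14,995 = $34,527 (under)
Week 13–Week 15: $1,185 + $14,995 + $44,108 = $60,288 (under)
Week 14–Week 16: $14,995 + $44,108 + $19,842 = $78,945 (under)
Week 15–Week 17: $44,108 + $19,842 + $14,818 = $78,768 (under)
At least one window exceeds $110,000.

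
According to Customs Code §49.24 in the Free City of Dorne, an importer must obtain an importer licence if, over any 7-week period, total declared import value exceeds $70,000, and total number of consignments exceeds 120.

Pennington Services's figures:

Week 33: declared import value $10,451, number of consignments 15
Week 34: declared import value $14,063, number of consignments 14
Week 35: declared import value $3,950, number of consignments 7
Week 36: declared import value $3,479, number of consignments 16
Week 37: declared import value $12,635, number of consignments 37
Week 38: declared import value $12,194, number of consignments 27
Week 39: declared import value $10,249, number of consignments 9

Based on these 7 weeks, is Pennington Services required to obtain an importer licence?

No

Total declared import value: $10,451 + $14,063 + $3,950 + $3,479 + $12,635 + $12,194 + $10,249 = $67,021 (≤ $70,000).
Total number of consignments: 15 + 14 + 7 + 16 + 37 + 27 + 9 = 125 (> 120).
The test is 'and': the rule requires both, and at least one is not exceeded.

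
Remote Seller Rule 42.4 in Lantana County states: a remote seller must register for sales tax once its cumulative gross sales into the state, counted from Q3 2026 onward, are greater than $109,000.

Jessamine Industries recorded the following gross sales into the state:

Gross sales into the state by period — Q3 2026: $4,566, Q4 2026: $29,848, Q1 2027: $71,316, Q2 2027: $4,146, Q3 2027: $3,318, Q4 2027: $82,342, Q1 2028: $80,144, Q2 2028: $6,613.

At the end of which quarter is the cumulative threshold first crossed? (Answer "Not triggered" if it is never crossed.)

Q2 2027

Through Q3 2026: $4,566
Through Q4 2026: $34,414
Through Q1 2027: $105,730
Through Q2 2027: $109,876 ← exceeds threshold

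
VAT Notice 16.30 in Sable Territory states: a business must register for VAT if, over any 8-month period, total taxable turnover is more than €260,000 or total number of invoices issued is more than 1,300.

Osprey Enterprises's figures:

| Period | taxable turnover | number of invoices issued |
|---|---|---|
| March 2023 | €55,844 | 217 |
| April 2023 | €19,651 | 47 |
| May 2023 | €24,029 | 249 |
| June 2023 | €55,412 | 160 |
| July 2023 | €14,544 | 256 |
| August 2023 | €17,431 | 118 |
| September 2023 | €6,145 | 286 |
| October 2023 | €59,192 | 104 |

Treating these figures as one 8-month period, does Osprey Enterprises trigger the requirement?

Total taxable turnover: €55,844 + €19,651 + €24,029 + €55,412 + €14,544 + €17,431 + €6,145 + €59,192 = €252,248 (≤ €260,000).
Total number of invoices issued: 217 + 47 + 249 + 160 + 256 + 118 + 286 + 104 = 1,437 (> 1,300).
The test is 'or': at least one threshold is exceeded.

Yes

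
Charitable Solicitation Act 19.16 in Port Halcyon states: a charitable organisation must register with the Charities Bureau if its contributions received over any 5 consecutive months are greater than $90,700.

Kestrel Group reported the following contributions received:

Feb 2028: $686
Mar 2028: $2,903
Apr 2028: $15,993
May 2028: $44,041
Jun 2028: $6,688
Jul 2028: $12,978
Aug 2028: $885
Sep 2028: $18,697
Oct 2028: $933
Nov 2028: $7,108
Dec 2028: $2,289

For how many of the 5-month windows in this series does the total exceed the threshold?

0

Feb 2028–Jun 2028: $686 + $2,903 + $15,993 + $44,041 + $6,688 = $70,311 (under)
Mar 2028–Jul 2028: $2,903 + $15,993 + $44,041 + $6,688 + $12,978 = $82,603 (under)
Apr 2028–Aug 2028: $15,993 + $44,041 + $6,688 + $12,978 + $885 = $80,585 (under)
May 2028–Sep 2028: $44,041 + $6,688 + $12,978 + $885 + $18,697 = $83,289 (under)
Jun 2028–Oct 2028: $6,688 + $12,978 + $885 + $18,697 + $933 = $40,181 (under)
Jul 2028–Nov 2028: $12,978 + $885 + $18,697 + $933 + $7,108 = $40,601 (under)
Aug 2028–Dec 2028: $885 + $18,697 + $933 + $7,108 + $2,289 = $29,912 (under)
0 windows exceed the threshold.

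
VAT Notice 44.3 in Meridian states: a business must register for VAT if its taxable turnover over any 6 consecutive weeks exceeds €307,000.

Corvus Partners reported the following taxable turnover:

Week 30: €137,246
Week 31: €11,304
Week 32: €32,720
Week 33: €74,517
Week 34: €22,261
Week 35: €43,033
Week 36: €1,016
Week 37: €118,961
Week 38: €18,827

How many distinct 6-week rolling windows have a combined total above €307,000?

Week 30–Week 35: €137,246 + €11,304 + €32,720 + €74,517 + €22,261 + €43,033 = €321,081 (over)
Week 31–Week 36: €11,304 + €32,720 + €74,517 + €22,261 + €43,033 + €1,016 = €184,851 (under)
Week 32–Week 37: €32,720 + €74,517 + €22,261 + €43,033 + €1,016 + €118,961 = €292,508 (under)
Week 33–Week 38: €74,517 + €22,261 + €43,033 + €1,016 + €118,961 + €18,827 = €278,615 (under)
1 window exceeds the threshold.

1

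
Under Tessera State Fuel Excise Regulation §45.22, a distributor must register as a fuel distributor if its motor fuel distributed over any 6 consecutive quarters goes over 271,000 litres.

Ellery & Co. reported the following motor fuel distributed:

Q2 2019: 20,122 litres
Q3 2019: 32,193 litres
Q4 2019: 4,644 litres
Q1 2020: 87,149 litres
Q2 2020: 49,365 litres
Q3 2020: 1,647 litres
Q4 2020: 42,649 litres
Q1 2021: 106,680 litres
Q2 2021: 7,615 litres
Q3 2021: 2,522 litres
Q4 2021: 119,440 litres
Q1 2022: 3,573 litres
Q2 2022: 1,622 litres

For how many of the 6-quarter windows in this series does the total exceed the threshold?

Q2 2019–Q3 2020: 20,122 litres + 32,193 litres + 4,644 litres + 87,149 litres + 49,365 litres + 1,647 litres = 195,120 litres (under)
Q3 2019–Q4 2020: 32,193 litres + 4,644 litres + 87,149 litres + 49,365 litres + 1,647 litres + 42,649 litres = 217,647 litres (under)
Q4 2019–Q1 2021: 4,644 litres + 87,149 litres + 49,365 litres + 1,647 litres + 42,649 litres + 106,680 litres = 292,134 litres (over)
Q1 2020–Q2 2021: 87,149 litres + 49,365 litres + 1,647 litres + 42,649 litres + 106,680 litres + 7,615 litres = 295,105 litres (over)
Q2 2020–Q3 2021: 49,365 litres + 1,647 litres + 42,649 litres + 106,680 litres + 7,615 litres + 2,522 litres = 210,478 litres (under)
Q3 2020–Q4 2021: 1,647 litres + 42,649 litres + 106,680 litres + 7,615 litres + 2,522 litres + 119,440 litres = 280,553 litres (over)
Q4 2020–Q1 2022: 42,649 litres + 106,680 litres + 7,615 litres + 2,522 litres + 119,440 litres + 3,573 litres = 282,479 litres (over)
Q1 2021–Q2 2022: 106,680 litres + 7,615 litres + 2,522 litres + 119,440 litres + 3,573 litres + 1,622 litres = 241,452 litres (under)
4 windows exceed the threshold.

4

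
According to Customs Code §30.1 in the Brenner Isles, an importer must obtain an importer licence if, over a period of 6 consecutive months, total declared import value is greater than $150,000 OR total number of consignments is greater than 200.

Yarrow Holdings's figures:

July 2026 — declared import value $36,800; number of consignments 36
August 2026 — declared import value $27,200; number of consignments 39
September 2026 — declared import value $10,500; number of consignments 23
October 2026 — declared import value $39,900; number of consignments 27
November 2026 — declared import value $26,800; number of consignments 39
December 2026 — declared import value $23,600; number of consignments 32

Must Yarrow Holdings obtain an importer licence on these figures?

Yes

Total declared import value: $36,800 + $27,200 + $10,500 + $39,900 + $26,800 + $23,600 = $164,800 (> $150,000).
Total number of consignments: 36 + 39 + 23 + 27 + 39 + 32 = 196 (≤ 200).
The test is 'or': at least one threshold is exceeded.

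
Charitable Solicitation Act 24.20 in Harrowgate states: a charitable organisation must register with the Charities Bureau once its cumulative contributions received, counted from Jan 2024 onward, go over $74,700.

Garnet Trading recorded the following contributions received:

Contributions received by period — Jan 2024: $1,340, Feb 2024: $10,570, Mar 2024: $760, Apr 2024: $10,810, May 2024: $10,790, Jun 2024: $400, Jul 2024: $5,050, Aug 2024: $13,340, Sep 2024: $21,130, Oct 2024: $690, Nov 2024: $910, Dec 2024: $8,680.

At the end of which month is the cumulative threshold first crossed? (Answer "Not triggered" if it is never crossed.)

Oct 2024

Through Jan 2024: $1,340
Through Feb 2024: $11,910
Through Mar 2024: $12,670
Through Apr 2024: $23,480
Through May 2024: $34,270
Through Jun 2024: $34,670
Through Jul 2024: $39,720
Through Aug 2024: $53,060
Through Sep 2024: $74,190
Through Oct 2024: $74,880 ← exceeds threshold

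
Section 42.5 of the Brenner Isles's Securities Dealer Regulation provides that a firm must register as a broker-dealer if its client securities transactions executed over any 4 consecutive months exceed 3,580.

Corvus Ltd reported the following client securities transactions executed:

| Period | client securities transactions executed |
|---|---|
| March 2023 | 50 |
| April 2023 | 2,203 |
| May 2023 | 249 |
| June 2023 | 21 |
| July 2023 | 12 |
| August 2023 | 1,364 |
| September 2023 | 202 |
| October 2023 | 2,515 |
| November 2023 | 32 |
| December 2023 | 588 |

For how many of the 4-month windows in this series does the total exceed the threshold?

2

March 2023–June 2023: 50 + 2,203 + 249 + 21 = 2,523 (under)
April 2023–July 2023: 2,203 + 249 + 21 + 12 = 2,485 (under)
May 2023–August 2023: 249 + 21 + 12 + 1,364 = 1,646 (under)
June 2023–September 2023: 21 + 12 + 1,364 + 202 = 1,599 (under)
July 2023–October 2023: 12 + 1,364 + 202 + 2,515 = 4,093 (over)
August 2023–November 2023: 1,364 + 202 + 2,515 + 32 = 4,113 (over)
September 2023–December 2023: 202 + 2,515 + 32 + 588 = 3,337 (under)
2 windows exceed the threshold.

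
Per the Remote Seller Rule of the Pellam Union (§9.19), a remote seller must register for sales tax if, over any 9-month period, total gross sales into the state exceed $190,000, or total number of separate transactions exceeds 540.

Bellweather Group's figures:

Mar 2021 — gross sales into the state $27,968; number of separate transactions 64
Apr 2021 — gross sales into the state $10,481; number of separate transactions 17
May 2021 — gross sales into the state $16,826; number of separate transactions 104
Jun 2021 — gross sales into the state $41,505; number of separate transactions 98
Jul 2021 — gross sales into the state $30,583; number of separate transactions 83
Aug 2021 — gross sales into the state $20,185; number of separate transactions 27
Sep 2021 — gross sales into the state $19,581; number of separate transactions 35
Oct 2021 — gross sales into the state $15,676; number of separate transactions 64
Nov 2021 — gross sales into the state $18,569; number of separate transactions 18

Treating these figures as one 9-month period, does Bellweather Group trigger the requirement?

Yes

Total gross sales into the state: $27,968 + $10,481 + $16,826 + $41,505 + $30,583 + $20,185 + $19,581 + $15,676 + $18,569 = $201,374 (> $190,000).
Total number of separate transactions: 64 + 17 + 104 + 98 + 83 + 27 + 35 + 64 + 18 = 510 (≤ 540).
The test is 'or': at least one threshold is exceeded.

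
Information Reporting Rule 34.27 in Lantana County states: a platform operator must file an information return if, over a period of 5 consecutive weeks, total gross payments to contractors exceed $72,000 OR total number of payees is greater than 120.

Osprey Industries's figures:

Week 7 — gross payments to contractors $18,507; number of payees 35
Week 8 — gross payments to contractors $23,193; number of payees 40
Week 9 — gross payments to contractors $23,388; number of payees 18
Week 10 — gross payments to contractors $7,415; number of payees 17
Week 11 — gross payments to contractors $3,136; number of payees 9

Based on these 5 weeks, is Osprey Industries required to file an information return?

Yes

Total gross payments to contractors: $18,507 + $23,193 + $23,388 + $7,415 + $3,136 = $75,639 (> $72,000).
Total number of payees: 35 + 40 + 18 + 17 + 9 = 119 (≤ 120).
The test is 'or': at least one threshold is exceeded.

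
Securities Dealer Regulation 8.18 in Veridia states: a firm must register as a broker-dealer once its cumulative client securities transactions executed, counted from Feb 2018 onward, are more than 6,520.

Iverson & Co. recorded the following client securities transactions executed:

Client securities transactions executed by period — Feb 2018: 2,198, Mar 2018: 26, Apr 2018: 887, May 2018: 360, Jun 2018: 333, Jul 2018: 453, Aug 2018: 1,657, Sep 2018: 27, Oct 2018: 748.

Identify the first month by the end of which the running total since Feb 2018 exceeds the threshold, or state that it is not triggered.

Through Feb 2018: 2,198
Through Mar 2018: 2,224
Through Apr 2018: 3,111
Through May 2018: 3,471
Through Jun 2018: 3,804
Through Jul 2018: 4,257
Through Aug 2018: 5,914
Through Sep 2018: 5,941
Through Oct 2018: 6,689 ← exceeds threshold

Oct 2018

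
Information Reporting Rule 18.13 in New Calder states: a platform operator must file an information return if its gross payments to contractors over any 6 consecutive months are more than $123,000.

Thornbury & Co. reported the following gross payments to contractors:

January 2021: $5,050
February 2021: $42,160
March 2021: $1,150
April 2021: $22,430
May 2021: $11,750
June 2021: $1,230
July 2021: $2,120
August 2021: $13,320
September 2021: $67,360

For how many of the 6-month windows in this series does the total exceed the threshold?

January 2021–June 2021: $5,050 + $42,160 + $1,150 + $22,430 + $11,750 + $1,230 = $83,770 (under)
February 2021–July 2021: $42,160 + $1,150 + $22,430 + $11,750 + $1,230 + $2,120 = $80,840 (under)
March 2021–August 2021: $1,150 + $22,430 + $11,750 + $1,230 + $2,120 + $13,320 = $52,000 (under)
April 2021–September 2021: $22,430 + $11,750 + $1,230 + $2,120 + $13,320 + $67,360 = $118,210 (under)
0 windows exceed the threshold.

0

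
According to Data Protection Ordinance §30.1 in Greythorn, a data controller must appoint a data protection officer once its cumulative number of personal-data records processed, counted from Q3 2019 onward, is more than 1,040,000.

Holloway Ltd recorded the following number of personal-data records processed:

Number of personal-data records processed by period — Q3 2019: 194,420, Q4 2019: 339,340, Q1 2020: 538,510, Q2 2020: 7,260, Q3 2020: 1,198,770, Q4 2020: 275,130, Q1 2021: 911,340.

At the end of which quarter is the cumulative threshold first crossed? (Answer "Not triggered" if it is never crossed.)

Through Q3 2019: 194,420
Through Q4 2019: 533,760
Through Q1 2020: 1,072,270 ← exceeds threshold

Q1 2020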